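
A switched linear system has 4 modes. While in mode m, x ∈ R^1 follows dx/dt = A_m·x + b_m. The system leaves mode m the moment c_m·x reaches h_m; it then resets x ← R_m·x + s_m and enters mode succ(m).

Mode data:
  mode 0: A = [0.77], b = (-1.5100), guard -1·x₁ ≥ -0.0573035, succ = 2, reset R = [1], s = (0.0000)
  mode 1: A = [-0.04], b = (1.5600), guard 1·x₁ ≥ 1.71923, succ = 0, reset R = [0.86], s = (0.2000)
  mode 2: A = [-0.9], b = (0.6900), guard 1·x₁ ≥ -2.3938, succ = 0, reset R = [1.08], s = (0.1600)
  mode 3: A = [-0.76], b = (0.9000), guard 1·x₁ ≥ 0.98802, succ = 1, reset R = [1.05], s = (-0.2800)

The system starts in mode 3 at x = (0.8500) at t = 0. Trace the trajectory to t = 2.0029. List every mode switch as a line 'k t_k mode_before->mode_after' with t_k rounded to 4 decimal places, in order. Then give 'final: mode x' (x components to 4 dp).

1 0.7009 3->1
2 1.3377 1->0
final: 0 1.4896

Mode 3: guard c·x = 0.9880 hit at Δt = 0.7009 (t = 0.7009), x⁻ = (0.9880) → reset → x⁺ = (0.7574), jump to mode 1
Mode 1: guard c·x = 1.7192 hit at Δt = 0.6368 (t = 1.3377), x⁻ = (1.7192) → reset → x⁺ = (1.6785), jump to mode 0
Mode 0: flow for 0.6652 to horizon, guard not reached → x = (1.4896)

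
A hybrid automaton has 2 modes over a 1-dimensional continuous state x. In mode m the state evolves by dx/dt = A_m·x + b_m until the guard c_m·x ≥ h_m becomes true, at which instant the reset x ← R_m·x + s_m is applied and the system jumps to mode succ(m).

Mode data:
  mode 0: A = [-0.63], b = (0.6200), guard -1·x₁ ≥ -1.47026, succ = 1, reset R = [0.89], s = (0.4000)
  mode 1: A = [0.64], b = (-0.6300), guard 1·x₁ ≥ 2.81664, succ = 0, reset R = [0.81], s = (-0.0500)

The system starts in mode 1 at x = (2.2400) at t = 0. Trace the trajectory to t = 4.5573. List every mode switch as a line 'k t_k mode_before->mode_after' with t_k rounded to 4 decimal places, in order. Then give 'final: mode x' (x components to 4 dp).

Mode 1: guard c·x = 2.8166 hit at Δt = 0.5905 (t = 0.5905), x⁻ = (2.8166) → reset → x⁺ = (2.2315), jump to mode 0
Mode 0: guard c·x = -1.4703 hit at Δt = 1.4957 (t = 2.0862), x⁻ = (1.4703) → reset → x⁺ = (1.7085), jump to mode 1
Mode 1: guard c·x = 2.8166 hit at Δt = 1.4505 (t = 3.5367), x⁻ = (2.8166) → reset → x⁺ = (2.2315), jump to mode 0
Mode 0: flow for 1.0206 to horizon, guard not reached → x = (1.6399)

1 0.5905 1->0
2 2.0862 0->1
3 3.5367 1->0
final: 0 1.6399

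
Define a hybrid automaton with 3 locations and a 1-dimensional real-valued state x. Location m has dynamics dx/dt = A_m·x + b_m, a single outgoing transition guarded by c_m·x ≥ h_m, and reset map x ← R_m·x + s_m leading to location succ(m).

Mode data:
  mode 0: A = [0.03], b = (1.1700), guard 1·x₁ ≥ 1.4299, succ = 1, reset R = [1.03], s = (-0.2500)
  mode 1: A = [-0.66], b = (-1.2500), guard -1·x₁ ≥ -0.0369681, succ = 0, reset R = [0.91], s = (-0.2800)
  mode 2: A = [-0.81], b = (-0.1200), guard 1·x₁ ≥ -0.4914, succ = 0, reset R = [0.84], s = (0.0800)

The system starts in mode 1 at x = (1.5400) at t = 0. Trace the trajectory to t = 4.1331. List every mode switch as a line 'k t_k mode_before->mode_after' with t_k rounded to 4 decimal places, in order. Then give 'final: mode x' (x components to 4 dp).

1 0.8723 1->0
2 2.2838 0->1
3 3.0092 1->0
final: 0 1.0825

Mode 1: guard c·x = -0.0370 hit at Δt = 0.8723 (t = 0.8723), x⁻ = (0.0370) → reset → x⁺ = (-0.2464), jump to mode 0
Mode 0: guard c·x = 1.4299 hit at Δt = 1.4115 (t = 2.2838), x⁻ = (1.4299) → reset → x⁺ = (1.2228), jump to mode 1
Mode 1: guard c·x = -0.0370 hit at Δt = 0.7254 (t = 3.0092), x⁻ = (0.0370) → reset → x⁺ = (-0.2464), jump to mode 0
Mode 0: flow for 1.1239 to horizon, guard not reached → x = (1.0825)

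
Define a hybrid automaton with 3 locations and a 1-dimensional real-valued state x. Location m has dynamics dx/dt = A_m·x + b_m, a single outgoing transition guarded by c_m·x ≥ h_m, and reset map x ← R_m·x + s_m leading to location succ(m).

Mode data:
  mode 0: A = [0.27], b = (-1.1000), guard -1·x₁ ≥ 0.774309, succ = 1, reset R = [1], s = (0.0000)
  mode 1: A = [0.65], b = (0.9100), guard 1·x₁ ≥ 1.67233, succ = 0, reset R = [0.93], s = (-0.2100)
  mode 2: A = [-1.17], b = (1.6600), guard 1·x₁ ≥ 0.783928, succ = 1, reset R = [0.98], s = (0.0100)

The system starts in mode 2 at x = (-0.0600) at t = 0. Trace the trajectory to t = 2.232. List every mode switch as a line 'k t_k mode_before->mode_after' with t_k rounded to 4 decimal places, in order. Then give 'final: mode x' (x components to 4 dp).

1 0.7227 2->1
2 1.2518 1->0
final: 0 0.5185

Mode 2: guard c·x = 0.7839 hit at Δt = 0.7227 (t = 0.7227), x⁻ = (0.7839) → reset → x⁺ = (0.7782), jump to mode 1
Mode 1: guard c·x = 1.6723 hit at Δt = 0.5291 (t = 1.2518), x⁻ = (1.6723) → reset → x⁺ = (1.3453), jump to mode 0
Mode 0: flow for 0.9802 to horizon, guard not reached → x = (0.5185)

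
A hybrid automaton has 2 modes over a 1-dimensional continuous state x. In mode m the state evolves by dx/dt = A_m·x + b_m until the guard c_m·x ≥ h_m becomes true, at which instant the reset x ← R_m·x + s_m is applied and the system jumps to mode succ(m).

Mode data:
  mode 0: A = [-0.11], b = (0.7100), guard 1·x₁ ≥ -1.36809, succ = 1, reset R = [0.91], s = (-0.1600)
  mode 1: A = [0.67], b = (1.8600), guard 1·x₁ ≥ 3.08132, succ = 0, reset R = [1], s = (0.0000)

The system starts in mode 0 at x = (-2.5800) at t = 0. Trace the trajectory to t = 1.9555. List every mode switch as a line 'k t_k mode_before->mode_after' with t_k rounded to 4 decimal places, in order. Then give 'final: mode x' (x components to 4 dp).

1 1.3094 0->1
final: 1 -0.6622

Mode 0: guard c·x = -1.3681 hit at Δt = 1.3094 (t = 1.3094), x⁻ = (-1.3681) → reset → x⁺ = (-1.4050), jump to mode 1
Mode 1: flow for 0.6461 to horizon, guard not reached → x = (-0.6622)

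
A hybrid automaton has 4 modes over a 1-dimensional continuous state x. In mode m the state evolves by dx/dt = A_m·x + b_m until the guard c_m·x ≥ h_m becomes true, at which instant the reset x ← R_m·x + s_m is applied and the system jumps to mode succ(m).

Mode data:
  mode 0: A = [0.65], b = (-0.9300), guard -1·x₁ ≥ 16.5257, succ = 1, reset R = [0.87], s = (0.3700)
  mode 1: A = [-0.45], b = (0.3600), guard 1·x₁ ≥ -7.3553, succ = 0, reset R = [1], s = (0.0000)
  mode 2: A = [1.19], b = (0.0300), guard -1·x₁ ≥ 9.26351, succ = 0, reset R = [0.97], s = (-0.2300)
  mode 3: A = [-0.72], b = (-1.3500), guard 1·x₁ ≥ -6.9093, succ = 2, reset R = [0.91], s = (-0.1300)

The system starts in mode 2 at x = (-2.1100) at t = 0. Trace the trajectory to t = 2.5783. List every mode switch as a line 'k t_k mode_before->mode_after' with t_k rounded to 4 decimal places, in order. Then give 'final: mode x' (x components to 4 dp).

Mode 2: guard c·x = 9.2635 hit at Δt = 1.2510 (t = 1.2510), x⁻ = (-9.2635) → reset → x⁺ = (-9.2156), jump to mode 0
Mode 0: guard c·x = 16.5257 hit at Δt = 0.8042 (t = 2.0552), x⁻ = (-16.5257) → reset → x⁺ = (-14.0074), jump to mode 1
Mode 1: flow for 0.5231 to horizon, guard not reached → x = (-10.9017)

1 1.2510 2->0
2 2.0552 0->1
final: 1 -10.9017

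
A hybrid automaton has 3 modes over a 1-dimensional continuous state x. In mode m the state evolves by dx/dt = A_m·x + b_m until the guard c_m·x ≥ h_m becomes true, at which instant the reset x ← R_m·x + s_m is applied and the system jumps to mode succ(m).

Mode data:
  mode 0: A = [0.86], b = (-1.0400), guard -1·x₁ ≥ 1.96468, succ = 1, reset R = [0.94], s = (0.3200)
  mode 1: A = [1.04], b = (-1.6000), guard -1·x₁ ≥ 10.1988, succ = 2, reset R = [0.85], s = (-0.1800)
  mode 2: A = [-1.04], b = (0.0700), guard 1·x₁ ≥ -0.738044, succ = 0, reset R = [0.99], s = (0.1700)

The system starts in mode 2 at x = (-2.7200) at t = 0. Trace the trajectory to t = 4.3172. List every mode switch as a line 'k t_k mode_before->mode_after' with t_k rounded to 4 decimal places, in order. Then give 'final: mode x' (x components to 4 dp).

Mode 2: guard c·x = -0.7380 hit at Δt = 1.1938 (t = 1.1938), x⁻ = (-0.7380) → reset → x⁺ = (-0.5607), jump to mode 0
Mode 0: guard c·x = 1.9647 hit at Δt = 0.6791 (t = 1.8729), x⁻ = (-1.9647) → reset → x⁺ = (-1.5268), jump to mode 1
Mode 1: guard c·x = 10.1988 hit at Δt = 1.2910 (t = 3.1639), x⁻ = (-10.1988) → reset → x⁺ = (-8.8490), jump to mode 2
Mode 2: flow for 1.1533 to horizon, guard not reached → x = (-2.6197)

1 1.1938 2->0
2 1.8729 0->1
3 3.1639 1->2
final: 2 -2.6197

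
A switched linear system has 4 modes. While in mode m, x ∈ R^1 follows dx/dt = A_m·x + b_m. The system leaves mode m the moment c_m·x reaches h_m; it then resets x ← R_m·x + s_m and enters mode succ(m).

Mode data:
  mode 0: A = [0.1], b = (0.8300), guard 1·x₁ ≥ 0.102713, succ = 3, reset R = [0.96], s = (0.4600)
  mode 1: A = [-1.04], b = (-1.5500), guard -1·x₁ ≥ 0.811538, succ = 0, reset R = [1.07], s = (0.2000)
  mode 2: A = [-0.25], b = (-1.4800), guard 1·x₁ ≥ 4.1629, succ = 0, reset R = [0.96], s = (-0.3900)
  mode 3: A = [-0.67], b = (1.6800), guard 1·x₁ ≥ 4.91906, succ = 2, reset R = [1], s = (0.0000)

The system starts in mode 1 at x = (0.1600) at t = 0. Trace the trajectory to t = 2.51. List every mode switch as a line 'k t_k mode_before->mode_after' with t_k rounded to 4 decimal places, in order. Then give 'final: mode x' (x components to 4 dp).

Mode 1: guard c·x = 0.8115 hit at Δt = 0.8542 (t = 0.8542), x⁻ = (-0.8115) → reset → x⁺ = (-0.6683), jump to mode 0
Mode 0: guard c·x = 0.1027 hit at Δt = 0.9625 (t = 1.8167), x⁻ = (0.1027) → reset → x⁺ = (0.5586), jump to mode 3
Mode 3: flow for 0.6933 to horizon, guard not reached → x = (1.2827)

1 0.8542 1->0
2 1.8167 0->3
final: 3 1.2827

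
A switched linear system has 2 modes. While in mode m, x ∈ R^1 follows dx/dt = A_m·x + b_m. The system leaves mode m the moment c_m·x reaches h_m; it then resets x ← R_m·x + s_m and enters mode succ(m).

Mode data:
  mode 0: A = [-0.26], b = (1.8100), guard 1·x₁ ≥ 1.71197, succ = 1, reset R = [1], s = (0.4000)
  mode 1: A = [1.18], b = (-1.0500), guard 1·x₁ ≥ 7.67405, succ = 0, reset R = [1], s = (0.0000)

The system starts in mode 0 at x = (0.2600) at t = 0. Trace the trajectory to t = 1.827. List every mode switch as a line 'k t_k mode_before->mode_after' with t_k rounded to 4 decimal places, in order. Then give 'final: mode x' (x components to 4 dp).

1 0.9392 0->1
final: 1 4.3739

Mode 0: guard c·x = 1.7120 hit at Δt = 0.9392 (t = 0.9392), x⁻ = (1.7120) → reset → x⁺ = (2.1120), jump to mode 1
Mode 1: flow for 0.8878 to horizon, guard not reached → x = (4.3739)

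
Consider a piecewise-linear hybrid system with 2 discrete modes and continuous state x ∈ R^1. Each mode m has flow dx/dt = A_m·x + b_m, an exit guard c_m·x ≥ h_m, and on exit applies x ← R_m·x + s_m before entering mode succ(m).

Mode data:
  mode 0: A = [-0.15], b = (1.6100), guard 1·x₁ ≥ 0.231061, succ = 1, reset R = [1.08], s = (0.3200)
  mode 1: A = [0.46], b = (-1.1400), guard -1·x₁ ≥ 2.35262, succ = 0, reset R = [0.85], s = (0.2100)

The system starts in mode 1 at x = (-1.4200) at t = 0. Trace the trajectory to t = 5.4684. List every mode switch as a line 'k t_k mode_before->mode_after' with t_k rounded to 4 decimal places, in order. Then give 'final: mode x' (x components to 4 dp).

Mode 1: guard c·x = 2.3526 hit at Δt = 0.4663 (t = 0.4663), x⁻ = (-2.3526) → reset → x⁺ = (-1.7897), jump to mode 0
Mode 0: guard c·x = 0.2311 hit at Δt = 1.1732 (t = 1.6395), x⁻ = (0.2311) → reset → x⁺ = (0.5695), jump to mode 1
Mode 1: guard c·x = 2.3526 hit at Δt = 2.0187 (t = 3.6582), x⁻ = (-2.3526) → reset → x⁺ = (-1.7897), jump to mode 0
Mode 0: guard c·x = 0.2311 hit at Δt = 1.1732 (t = 4.8314), x⁻ = (0.2311) → reset → x⁺ = (0.5695), jump to mode 1
Mode 1: flow for 0.6370 to horizon, guard not reached → x = (-0.0803)

1 0.4663 1->0
2 1.6395 0->1
3 3.6582 1->0
4 4.8314 0->1
final: 1 -0.0803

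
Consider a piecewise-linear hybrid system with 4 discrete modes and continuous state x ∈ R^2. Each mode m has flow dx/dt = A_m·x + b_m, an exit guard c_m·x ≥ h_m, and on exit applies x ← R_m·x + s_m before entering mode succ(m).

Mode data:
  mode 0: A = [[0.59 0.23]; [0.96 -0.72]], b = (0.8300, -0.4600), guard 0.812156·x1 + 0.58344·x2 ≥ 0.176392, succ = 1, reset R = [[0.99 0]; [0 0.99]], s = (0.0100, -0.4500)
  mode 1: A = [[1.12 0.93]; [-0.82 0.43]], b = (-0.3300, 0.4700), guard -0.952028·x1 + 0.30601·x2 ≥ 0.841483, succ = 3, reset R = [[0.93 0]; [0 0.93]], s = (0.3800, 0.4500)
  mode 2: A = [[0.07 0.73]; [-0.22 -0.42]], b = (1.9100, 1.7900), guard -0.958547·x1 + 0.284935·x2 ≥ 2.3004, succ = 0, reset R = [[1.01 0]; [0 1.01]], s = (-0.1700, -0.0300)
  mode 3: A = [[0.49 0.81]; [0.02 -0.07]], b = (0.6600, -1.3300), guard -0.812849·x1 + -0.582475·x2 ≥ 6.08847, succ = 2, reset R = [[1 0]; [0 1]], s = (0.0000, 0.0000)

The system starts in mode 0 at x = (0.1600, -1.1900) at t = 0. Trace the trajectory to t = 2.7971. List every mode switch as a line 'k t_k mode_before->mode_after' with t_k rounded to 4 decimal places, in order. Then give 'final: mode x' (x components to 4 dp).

1 0.6862 0->1
2 1.9161 1->3
final: 3 -1.7264 -1.8930

Mode 0: guard c·x = 0.1764 hit at Δt = 0.6862 (t = 0.6862), x⁻ = (0.7486, -0.7398) → reset → x⁺ = (0.7512, -1.1824), jump to mode 1
Mode 1: guard c·x = 0.8415 hit at Δt = 1.2299 (t = 1.9161), x⁻ = (-1.3101, -1.3260) → reset → x⁺ = (-0.8384, -0.7832), jump to mode 3
Mode 3: flow for 0.8810 to horizon, guard not reached → x = (-1.7264, -1.8930)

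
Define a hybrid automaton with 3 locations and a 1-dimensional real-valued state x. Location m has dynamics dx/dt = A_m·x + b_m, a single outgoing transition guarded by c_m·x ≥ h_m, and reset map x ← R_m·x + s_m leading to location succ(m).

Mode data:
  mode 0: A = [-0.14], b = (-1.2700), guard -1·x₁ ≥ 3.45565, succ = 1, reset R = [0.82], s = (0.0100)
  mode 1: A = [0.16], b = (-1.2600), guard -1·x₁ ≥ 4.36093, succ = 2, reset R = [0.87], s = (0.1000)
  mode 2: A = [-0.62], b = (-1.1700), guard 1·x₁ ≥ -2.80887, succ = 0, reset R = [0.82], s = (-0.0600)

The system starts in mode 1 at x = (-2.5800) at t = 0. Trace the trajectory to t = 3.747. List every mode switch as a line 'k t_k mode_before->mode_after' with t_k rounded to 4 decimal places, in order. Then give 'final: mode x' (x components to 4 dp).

Mode 1: guard c·x = 4.3609 hit at Δt = 0.9831 (t = 0.9831), x⁻ = (-4.3609) → reset → x⁺ = (-3.6940), jump to mode 2
Mode 2: guard c·x = -2.8089 hit at Δt = 1.0856 (t = 2.0687), x⁻ = (-2.8089) → reset → x⁺ = (-2.3633), jump to mode 0
Mode 0: guard c·x = 3.4556 hit at Δt = 1.2696 (t = 3.3383), x⁻ = (-3.4556) → reset → x⁺ = (-2.8236), jump to mode 1
Mode 1: flow for 0.4087 to horizon, guard not reached → x = (-3.5466)

1 0.9831 1->2
2 2.0687 2->0
3 3.3383 0->1
final: 1 -3.5466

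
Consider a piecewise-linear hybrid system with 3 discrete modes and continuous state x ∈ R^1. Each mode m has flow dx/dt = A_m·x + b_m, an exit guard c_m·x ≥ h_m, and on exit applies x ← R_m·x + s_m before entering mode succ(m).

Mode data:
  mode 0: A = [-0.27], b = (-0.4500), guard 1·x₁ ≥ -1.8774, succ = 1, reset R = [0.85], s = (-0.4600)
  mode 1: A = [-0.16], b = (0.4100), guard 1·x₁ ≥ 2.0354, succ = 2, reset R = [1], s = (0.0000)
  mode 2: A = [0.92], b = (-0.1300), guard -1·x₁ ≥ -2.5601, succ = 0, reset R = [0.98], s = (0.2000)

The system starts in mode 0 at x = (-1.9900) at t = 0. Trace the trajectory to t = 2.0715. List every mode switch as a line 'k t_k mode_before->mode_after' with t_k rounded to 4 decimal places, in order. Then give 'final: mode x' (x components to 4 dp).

Mode 0: guard c·x = -1.8774 hit at Δt = 1.5855 (t = 1.5855), x⁻ = (-1.8774) → reset → x⁺ = (-2.0558), jump to mode 1
Mode 1: flow for 0.4860 to horizon, guard not reached → x = (-1.7103)

1 1.5855 0->1
final: 1 -1.7103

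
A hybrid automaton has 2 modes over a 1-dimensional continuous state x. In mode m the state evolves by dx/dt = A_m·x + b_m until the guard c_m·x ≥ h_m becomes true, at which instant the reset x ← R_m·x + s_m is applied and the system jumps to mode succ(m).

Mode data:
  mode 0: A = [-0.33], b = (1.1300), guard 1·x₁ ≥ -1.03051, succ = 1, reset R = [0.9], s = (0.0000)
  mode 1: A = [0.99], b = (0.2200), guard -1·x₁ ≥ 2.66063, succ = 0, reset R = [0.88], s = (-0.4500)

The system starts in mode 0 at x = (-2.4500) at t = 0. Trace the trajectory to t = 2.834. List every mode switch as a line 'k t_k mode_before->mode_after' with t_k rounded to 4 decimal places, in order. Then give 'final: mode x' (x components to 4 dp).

1 0.8382 0->1
2 2.0913 1->0
final: 0 -1.4403

Mode 0: guard c·x = -1.0305 hit at Δt = 0.8382 (t = 0.8382), x⁻ = (-1.0305) → reset → x⁺ = (-0.9275), jump to mode 1
Mode 1: guard c·x = 2.6606 hit at Δt = 1.2531 (t = 2.0913), x⁻ = (-2.6606) → reset → x⁺ = (-2.7914), jump to mode 0
Mode 0: flow for 0.7427 to horizon, guard not reached → x = (-1.4403)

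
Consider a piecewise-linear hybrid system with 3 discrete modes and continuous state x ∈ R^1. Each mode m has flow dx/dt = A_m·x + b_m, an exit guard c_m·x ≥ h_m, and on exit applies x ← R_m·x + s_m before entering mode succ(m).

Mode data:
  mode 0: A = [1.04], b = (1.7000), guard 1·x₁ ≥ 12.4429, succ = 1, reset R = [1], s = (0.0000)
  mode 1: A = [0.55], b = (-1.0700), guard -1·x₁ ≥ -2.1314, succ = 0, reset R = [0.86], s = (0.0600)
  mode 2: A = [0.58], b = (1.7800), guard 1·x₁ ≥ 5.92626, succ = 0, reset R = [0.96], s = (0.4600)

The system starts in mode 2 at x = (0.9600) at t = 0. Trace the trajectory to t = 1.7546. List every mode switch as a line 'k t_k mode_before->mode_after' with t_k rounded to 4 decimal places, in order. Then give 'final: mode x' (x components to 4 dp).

Mode 2: guard c·x = 5.9263 hit at Δt = 1.3848 (t = 1.3848), x⁻ = (5.9263) → reset → x⁺ = (6.1492), jump to mode 0
Mode 0: flow for 0.3698 to horizon, guard not reached → x = (9.7999)

1 1.3848 2->0
final: 0 9.7999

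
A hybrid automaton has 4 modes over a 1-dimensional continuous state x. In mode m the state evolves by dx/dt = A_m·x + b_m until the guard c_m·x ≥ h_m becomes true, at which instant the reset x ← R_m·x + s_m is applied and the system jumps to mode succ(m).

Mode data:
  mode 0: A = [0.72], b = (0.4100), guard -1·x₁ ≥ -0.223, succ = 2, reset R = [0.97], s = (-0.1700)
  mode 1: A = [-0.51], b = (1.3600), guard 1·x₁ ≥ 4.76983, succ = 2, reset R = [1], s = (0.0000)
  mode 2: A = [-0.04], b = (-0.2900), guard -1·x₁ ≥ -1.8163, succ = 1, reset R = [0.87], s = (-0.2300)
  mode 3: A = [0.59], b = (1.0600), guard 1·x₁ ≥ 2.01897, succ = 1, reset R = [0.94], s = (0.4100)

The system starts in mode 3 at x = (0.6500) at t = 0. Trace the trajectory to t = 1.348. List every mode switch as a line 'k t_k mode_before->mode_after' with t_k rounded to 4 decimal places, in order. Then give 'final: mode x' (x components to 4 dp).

Mode 3: guard c·x = 2.0190 hit at Δt = 0.7532 (t = 0.7532), x⁻ = (2.0190) → reset → x⁺ = (2.3078), jump to mode 1
Mode 1: flow for 0.5948 to horizon, guard not reached → x = (2.4017)

1 0.7532 3->1
final: 1 2.4017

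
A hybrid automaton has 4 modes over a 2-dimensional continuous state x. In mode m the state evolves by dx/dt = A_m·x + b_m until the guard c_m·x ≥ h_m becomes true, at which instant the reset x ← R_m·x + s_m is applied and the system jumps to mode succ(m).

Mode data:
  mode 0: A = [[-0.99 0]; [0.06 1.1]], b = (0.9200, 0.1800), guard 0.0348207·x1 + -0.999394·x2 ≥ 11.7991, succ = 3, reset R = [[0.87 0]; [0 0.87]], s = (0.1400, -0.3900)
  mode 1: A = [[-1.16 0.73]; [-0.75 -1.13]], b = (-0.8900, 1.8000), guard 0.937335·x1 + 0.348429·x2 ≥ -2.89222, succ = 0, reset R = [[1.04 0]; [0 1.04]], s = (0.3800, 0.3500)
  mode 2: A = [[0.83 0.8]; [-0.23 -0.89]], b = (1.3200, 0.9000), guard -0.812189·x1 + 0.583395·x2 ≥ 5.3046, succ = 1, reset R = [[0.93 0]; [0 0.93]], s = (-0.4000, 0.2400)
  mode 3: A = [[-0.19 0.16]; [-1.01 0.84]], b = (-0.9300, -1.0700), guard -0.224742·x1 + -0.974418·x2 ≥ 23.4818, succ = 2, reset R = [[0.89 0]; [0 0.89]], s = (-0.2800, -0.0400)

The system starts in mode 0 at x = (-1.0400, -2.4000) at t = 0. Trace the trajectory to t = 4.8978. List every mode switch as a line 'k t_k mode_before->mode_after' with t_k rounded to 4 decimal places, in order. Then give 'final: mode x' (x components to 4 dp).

1 1.4932 0->3
2 2.4100 3->2
3 3.0541 2->1
4 4.2673 1->0
final: 0 -1.5868 5.7691

Mode 0: guard c·x = 11.7991 hit at Δt = 1.4932 (t = 1.4932), x⁻ = (0.4802, -11.7895) → reset → x⁺ = (0.5578, -10.6469), jump to mode 3
Mode 3: guard c·x = 23.4818 hit at Δt = 0.9168 (t = 2.4100), x⁻ = (-2.5596, -23.5079) → reset → x⁺ = (-2.5581, -20.9621), jump to mode 2
Mode 2: guard c·x = 5.3046 hit at Δt = 0.6441 (t = 3.0541), x⁻ = (-13.9922, -10.3870) → reset → x⁺ = (-13.4128, -9.4199), jump to mode 1
Mode 1: guard c·x = -2.8922 hit at Δt = 1.2132 (t = 4.2673), x⁻ = (-3.9880, 2.4278) → reset → x⁺ = (-3.7676, 2.8749), jump to mode 0
Mode 0: flow for 0.6305 to horizon, guard not reached → x = (-1.5868, 5.7691)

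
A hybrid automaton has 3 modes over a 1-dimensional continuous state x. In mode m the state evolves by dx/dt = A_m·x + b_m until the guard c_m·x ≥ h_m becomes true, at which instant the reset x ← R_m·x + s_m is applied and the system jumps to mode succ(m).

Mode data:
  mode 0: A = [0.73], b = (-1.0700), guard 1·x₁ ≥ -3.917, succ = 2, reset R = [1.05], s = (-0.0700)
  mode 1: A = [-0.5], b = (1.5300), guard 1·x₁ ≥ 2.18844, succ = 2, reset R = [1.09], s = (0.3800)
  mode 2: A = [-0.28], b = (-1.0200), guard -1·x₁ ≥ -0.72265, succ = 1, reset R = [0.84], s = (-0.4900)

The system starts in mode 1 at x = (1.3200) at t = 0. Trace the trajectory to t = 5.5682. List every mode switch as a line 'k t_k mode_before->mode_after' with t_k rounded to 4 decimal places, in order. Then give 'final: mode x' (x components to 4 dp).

1 1.3827 1->2
2 2.7536 2->1
3 5.1874 1->2
final: 2 2.1173

Mode 1: guard c·x = 2.1884 hit at Δt = 1.3827 (t = 1.3827), x⁻ = (2.1884) → reset → x⁺ = (2.7654), jump to mode 2
Mode 2: guard c·x = -0.7227 hit at Δt = 1.3709 (t = 2.7536), x⁻ = (0.7226) → reset → x⁺ = (0.1170), jump to mode 1
Mode 1: guard c·x = 2.1884 hit at Δt = 2.4338 (t = 5.1874), x⁻ = (2.1884) → reset → x⁺ = (2.7654), jump to mode 2
Mode 2: flow for 0.3808 to horizon, guard not reached → x = (2.1173)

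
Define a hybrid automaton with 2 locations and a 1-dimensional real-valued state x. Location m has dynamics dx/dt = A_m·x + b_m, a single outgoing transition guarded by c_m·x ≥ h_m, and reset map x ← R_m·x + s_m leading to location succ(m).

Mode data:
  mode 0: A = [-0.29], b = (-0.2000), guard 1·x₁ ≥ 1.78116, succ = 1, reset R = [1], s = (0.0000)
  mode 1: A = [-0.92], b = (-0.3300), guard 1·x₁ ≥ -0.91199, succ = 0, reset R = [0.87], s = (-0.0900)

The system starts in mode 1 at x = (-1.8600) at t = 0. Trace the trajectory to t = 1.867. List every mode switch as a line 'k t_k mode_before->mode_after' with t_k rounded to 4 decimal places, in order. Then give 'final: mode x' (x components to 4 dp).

1 1.0850 1->0
final: 0 -0.8441

Mode 1: guard c·x = -0.9120 hit at Δt = 1.0850 (t = 1.0850), x⁻ = (-0.9120) → reset → x⁺ = (-0.8834), jump to mode 0
Mode 0: flow for 0.7820 to horizon, guard not reached → x = (-0.8441)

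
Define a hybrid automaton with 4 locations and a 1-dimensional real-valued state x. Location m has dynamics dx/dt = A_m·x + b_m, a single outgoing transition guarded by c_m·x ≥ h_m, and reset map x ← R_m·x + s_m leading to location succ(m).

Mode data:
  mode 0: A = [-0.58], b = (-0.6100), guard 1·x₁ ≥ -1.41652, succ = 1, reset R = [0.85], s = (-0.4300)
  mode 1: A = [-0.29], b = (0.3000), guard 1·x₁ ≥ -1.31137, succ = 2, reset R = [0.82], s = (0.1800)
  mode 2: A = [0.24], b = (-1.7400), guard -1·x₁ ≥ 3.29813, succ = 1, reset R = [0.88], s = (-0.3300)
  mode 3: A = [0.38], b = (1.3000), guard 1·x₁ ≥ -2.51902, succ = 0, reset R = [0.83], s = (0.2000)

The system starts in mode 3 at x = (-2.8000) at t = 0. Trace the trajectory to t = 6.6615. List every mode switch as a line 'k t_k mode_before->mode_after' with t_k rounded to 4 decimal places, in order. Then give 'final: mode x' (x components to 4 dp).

Mode 3: guard c·x = -2.5190 hit at Δt = 0.9822 (t = 0.9822), x⁻ = (-2.5190) → reset → x⁺ = (-1.8908), jump to mode 0
Mode 0: guard c·x = -1.4165 hit at Δt = 1.4361 (t = 2.4183), x⁻ = (-1.4165) → reset → x⁺ = (-1.6340), jump to mode 1
Mode 1: guard c·x = -1.3114 hit at Δt = 0.4444 (t = 2.8627), x⁻ = (-1.3114) → reset → x⁺ = (-0.8953), jump to mode 2
Mode 2: guard c·x = 3.2981 hit at Δt = 1.0771 (t = 3.9398), x⁻ = (-3.2981) → reset → x⁺ = (-3.2324), jump to mode 1
Mode 1: guard c·x = -1.3114 hit at Δt = 2.0628 (t = 6.0027), x⁻ = (-1.3114) → reset → x⁺ = (-0.8953), jump to mode 2
Mode 2: flow for 0.6588 to horizon, guard not reached → x = (-2.2907)

1 0.9822 3->0
2 2.4183 0->1
3 2.8627 1->2
4 3.9398 2->1
5 6.0027 1->2
final: 2 -2.2907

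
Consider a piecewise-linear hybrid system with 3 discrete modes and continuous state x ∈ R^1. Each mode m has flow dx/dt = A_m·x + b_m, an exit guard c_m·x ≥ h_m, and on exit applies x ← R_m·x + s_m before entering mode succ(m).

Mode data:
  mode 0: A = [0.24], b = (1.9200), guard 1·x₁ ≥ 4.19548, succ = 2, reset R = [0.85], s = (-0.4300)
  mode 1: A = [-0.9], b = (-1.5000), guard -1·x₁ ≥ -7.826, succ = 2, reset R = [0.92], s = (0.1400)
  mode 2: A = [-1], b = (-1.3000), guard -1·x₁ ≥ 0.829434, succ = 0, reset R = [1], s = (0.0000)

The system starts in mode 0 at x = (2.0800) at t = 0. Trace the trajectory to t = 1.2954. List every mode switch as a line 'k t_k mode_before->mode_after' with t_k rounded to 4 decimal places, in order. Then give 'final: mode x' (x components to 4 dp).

1 0.7938 0->2
final: 2 1.3864

Mode 0: guard c·x = 4.1955 hit at Δt = 0.7938 (t = 0.7938), x⁻ = (4.1955) → reset → x⁺ = (3.1362), jump to mode 2
Mode 2: flow for 0.5016 to horizon, guard not reached → x = (1.3864)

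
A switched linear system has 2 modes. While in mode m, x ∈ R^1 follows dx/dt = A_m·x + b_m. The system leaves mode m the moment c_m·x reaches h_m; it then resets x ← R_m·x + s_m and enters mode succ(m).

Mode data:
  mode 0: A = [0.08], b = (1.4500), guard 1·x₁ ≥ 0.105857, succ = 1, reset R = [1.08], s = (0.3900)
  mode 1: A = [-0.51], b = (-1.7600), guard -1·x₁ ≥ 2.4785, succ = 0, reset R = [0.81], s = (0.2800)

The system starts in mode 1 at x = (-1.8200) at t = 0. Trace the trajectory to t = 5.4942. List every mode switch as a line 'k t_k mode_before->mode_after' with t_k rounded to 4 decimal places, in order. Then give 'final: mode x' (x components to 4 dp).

1 1.0139 1->0
2 2.3388 0->1
3 5.0897 1->0
final: 0 -1.1883

Mode 1: guard c·x = 2.4785 hit at Δt = 1.0139 (t = 1.0139), x⁻ = (-2.4785) → reset → x⁺ = (-1.7276), jump to mode 0
Mode 0: guard c·x = 0.1059 hit at Δt = 1.3249 (t = 2.3388), x⁻ = (0.1059) → reset → x⁺ = (0.5043), jump to mode 1
Mode 1: guard c·x = 2.4785 hit at Δt = 2.7509 (t = 5.0897), x⁻ = (-2.4785) → reset → x⁺ = (-1.7276), jump to mode 0
Mode 0: flow for 0.4045 to horizon, guard not reached → x = (-1.1883)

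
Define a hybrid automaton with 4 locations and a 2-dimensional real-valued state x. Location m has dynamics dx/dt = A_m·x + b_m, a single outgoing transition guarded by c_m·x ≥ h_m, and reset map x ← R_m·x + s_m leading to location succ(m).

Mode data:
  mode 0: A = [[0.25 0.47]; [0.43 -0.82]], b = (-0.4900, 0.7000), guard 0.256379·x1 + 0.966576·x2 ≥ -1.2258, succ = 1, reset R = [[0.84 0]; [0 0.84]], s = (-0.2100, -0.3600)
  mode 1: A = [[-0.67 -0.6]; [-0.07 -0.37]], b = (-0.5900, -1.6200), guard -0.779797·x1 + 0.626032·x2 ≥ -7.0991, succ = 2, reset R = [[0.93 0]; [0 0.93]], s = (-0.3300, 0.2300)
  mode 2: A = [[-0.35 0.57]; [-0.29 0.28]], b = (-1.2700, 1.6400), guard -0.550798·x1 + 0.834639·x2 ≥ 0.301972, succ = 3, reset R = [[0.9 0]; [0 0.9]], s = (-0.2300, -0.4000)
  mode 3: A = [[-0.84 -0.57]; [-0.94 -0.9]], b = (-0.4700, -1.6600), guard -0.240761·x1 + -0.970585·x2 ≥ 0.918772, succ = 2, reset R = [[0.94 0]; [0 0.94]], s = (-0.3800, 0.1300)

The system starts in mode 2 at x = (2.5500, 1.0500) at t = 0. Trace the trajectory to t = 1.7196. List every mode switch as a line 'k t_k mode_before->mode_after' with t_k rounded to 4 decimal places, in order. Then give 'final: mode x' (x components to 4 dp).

Mode 2: guard c·x = 0.3020 hit at Δt = 0.4487 (t = 0.4487), x⁻ = (1.9720, 1.6632) → reset → x⁺ = (1.5448, 1.0969), jump to mode 3
Mode 3: guard c·x = 0.9188 hit at Δt = 0.9490 (t = 1.3977), x⁻ = (0.5184, -1.0752) → reset → x⁺ = (0.1073, -0.8807), jump to mode 2
Mode 2: flow for 0.3219 to horizon, guard not reached → x = (-0.4020, -0.3961)

1 0.4487 2->3
2 1.3977 3->2
final: 2 -0.4020 -0.3961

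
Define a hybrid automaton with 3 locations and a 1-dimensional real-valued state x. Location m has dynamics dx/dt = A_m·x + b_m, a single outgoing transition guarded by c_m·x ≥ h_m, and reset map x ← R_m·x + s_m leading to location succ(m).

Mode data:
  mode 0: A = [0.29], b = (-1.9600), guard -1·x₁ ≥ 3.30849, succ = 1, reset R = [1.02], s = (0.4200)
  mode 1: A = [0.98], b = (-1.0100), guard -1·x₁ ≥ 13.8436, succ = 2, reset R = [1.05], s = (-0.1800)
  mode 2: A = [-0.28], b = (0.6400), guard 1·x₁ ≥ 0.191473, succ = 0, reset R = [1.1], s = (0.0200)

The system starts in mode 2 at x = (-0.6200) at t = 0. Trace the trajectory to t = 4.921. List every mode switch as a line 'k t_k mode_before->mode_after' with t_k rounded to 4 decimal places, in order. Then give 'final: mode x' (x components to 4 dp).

1 1.1696 2->0
2 2.6633 0->1
3 4.0072 1->2
final: 2 -10.8777

Mode 2: guard c·x = 0.1915 hit at Δt = 1.1696 (t = 1.1696), x⁻ = (0.1915) → reset → x⁺ = (0.2306), jump to mode 0
Mode 0: guard c·x = 3.3085 hit at Δt = 1.4937 (t = 2.6633), x⁻ = (-3.3085) → reset → x⁺ = (-2.9547), jump to mode 1
Mode 1: guard c·x = 13.8436 hit at Δt = 1.3439 (t = 4.0072), x⁻ = (-13.8436) → reset → x⁺ = (-14.7158), jump to mode 2
Mode 2: flow for 0.9138 to horizon, guard not reached → x = (-10.8777)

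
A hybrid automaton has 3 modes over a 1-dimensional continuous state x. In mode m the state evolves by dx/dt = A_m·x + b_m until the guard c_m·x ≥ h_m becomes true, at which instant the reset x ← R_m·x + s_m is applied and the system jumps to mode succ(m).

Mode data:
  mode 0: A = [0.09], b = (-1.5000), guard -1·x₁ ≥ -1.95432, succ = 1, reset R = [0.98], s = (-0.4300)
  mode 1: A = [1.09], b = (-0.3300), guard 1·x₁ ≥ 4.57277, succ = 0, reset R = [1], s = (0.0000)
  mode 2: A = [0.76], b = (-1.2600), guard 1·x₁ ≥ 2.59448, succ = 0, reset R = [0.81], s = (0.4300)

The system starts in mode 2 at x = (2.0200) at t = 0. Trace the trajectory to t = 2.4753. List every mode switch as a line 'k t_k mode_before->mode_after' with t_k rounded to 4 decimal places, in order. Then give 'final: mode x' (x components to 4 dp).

1 1.2504 2->0
2 1.6951 0->1
final: 1 3.0705

Mode 2: guard c·x = 2.5945 hit at Δt = 1.2504 (t = 1.2504), x⁻ = (2.5945) → reset → x⁺ = (2.5315), jump to mode 0
Mode 0: guard c·x = -1.9543 hit at Δt = 0.4447 (t = 1.6951), x⁻ = (1.9543) → reset → x⁺ = (1.4852), jump to mode 1
Mode 1: flow for 0.7802 to horizon, guard not reached → x = (3.0705)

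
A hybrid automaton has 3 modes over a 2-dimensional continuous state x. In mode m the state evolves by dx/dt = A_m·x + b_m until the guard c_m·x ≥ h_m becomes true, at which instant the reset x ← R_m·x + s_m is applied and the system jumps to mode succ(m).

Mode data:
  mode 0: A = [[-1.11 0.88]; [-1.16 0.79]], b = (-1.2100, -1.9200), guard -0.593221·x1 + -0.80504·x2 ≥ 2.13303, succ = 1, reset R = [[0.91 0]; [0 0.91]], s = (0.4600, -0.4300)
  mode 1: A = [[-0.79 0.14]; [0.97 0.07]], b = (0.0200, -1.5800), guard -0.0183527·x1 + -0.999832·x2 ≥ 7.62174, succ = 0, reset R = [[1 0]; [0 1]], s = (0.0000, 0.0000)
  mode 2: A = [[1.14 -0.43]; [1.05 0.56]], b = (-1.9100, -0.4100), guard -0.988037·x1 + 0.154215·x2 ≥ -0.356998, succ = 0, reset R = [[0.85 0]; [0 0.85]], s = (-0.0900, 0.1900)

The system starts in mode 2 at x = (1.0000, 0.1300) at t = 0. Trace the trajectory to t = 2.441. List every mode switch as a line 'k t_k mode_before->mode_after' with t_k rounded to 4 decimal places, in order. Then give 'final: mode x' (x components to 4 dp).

1 0.4889 2->0
2 1.6919 0->1
final: 1 -0.5905 -3.7920

Mode 2: guard c·x = -0.3570 hit at Δt = 0.4889 (t = 0.4889), x⁻ = (0.4216, 0.3863) → reset → x⁺ = (0.2684, 0.5184), jump to mode 0
Mode 0: guard c·x = 2.1330 hit at Δt = 1.2030 (t = 1.6919), x⁻ = (-1.2311, -1.7424) → reset → x⁺ = (-0.6603, -2.0156), jump to mode 1
Mode 1: flow for 0.7491 to horizon, guard not reached → x = (-0.5905, -3.7920)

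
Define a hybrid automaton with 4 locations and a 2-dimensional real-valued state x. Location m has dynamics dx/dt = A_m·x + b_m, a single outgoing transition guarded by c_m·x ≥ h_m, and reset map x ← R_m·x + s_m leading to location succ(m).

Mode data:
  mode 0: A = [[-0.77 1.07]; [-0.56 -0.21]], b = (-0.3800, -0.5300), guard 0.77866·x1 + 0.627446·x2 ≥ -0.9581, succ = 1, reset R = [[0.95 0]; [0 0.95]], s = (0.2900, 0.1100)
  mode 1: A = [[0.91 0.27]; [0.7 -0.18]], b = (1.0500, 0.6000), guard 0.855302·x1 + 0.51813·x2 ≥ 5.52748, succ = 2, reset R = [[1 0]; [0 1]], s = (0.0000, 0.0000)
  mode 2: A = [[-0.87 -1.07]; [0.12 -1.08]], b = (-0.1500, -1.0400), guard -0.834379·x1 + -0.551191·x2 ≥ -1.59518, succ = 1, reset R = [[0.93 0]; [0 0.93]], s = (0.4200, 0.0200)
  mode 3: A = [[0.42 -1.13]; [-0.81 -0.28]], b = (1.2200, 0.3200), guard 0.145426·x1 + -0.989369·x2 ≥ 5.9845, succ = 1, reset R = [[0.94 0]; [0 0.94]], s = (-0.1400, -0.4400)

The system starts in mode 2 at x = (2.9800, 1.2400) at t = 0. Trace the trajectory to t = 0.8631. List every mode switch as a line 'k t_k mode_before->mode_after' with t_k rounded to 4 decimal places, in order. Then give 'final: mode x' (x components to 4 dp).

1 0.4646 2->1
final: 1 3.3620 1.3505

Mode 2: guard c·x = -1.5952 hit at Δt = 0.4646 (t = 0.4646), x⁻ = (1.6044, 0.4654) → reset → x⁺ = (1.9121, 0.4528), jump to mode 1
Mode 1: flow for 0.3985 to horizon, guard not reached → x = (3.3620, 1.3505)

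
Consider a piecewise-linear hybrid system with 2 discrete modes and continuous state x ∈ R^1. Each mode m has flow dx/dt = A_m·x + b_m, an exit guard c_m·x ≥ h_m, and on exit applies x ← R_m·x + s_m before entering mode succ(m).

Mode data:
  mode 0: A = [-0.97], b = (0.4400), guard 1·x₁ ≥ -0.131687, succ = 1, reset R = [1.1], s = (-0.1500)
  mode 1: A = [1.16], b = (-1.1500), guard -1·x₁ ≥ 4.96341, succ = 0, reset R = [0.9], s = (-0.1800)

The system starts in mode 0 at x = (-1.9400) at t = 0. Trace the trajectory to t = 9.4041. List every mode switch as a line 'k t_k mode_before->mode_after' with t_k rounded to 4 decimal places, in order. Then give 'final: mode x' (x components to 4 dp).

Mode 0: guard c·x = -0.1317 hit at Δt = 1.4520 (t = 1.4520), x⁻ = (-0.1317) → reset → x⁺ = (-0.2949), jump to mode 1
Mode 1: guard c·x = 4.9634 hit at Δt = 1.3211 (t = 2.7731), x⁻ = (-4.9634) → reset → x⁺ = (-4.6471), jump to mode 0
Mode 0: guard c·x = -0.1317 hit at Δt = 2.2320 (t = 5.0051), x⁻ = (-0.1317) → reset → x⁺ = (-0.2949), jump to mode 1
Mode 1: guard c·x = 4.9634 hit at Δt = 1.3211 (t = 6.3262), x⁻ = (-4.9634) → reset → x⁺ = (-4.6471), jump to mode 0
Mode 0: guard c·x = -0.1317 hit at Δt = 2.2320 (t = 8.5581), x⁻ = (-0.1317) → reset → x⁺ = (-0.2949), jump to mode 1
Mode 1: flow for 0.8460 to horizon, guard not reached → x = (-2.4402)

1 1.4520 0->1
2 2.7731 1->0
3 5.0051 0->1
4 6.3262 1->0
5 8.5581 0->1
final: 1 -2.4402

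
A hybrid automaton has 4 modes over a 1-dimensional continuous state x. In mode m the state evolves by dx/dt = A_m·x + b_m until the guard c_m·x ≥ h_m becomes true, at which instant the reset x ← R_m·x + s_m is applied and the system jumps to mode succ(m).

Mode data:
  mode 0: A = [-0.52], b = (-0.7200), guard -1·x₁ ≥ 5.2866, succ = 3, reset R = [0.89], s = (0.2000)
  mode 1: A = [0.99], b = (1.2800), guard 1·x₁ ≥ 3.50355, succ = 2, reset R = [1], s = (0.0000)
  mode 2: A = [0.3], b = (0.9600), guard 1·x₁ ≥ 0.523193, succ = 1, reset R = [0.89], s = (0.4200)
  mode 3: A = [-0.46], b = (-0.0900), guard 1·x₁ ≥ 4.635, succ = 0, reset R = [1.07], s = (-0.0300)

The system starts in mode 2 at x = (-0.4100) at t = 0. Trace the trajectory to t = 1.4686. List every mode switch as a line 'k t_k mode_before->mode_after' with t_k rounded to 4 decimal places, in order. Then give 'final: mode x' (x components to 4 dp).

1 0.9618 2->1
final: 1 2.3052

Mode 2: guard c·x = 0.5232 hit at Δt = 0.9618 (t = 0.9618), x⁻ = (0.5232) → reset → x⁺ = (0.8856), jump to mode 1
Mode 1: flow for 0.5068 to horizon, guard not reached → x = (2.3052)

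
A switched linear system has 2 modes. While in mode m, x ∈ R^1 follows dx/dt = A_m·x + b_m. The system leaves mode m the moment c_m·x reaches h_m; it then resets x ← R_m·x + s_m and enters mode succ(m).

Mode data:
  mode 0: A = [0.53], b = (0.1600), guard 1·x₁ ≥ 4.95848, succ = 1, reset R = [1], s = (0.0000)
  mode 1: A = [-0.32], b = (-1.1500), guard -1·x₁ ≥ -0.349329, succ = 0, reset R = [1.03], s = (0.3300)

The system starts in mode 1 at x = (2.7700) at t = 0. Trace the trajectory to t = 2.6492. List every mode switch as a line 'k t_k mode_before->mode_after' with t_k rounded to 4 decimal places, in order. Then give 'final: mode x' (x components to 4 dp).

1 1.4958 1->0
final: 0 1.5256

Mode 1: guard c·x = -0.3493 hit at Δt = 1.4958 (t = 1.4958), x⁻ = (0.3493) → reset → x⁺ = (0.6898), jump to mode 0
Mode 0: flow for 1.1534 to horizon, guard not reached → x = (1.5256)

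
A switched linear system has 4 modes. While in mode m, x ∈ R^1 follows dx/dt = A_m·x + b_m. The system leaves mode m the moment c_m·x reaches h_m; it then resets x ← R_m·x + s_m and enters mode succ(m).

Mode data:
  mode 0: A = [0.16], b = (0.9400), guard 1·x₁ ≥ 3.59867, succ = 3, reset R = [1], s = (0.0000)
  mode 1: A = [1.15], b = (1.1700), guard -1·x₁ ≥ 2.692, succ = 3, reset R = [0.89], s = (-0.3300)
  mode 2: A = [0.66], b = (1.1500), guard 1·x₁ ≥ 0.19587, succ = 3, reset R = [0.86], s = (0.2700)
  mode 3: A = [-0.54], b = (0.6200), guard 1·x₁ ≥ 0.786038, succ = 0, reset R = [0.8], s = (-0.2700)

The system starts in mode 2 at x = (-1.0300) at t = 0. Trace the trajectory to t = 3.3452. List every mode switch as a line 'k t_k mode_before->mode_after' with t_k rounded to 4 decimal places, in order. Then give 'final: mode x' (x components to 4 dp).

1 1.5165 2->3
2 2.7626 3->0
final: 0 0.9679

Mode 2: guard c·x = 0.1959 hit at Δt = 1.5165 (t = 1.5165), x⁻ = (0.1959) → reset → x⁺ = (0.4384), jump to mode 3
Mode 3: guard c·x = 0.7860 hit at Δt = 1.2461 (t = 2.7626), x⁻ = (0.7860) → reset → x⁺ = (0.3588), jump to mode 0
Mode 0: flow for 0.5826 to horizon, guard not reached → x = (0.9679)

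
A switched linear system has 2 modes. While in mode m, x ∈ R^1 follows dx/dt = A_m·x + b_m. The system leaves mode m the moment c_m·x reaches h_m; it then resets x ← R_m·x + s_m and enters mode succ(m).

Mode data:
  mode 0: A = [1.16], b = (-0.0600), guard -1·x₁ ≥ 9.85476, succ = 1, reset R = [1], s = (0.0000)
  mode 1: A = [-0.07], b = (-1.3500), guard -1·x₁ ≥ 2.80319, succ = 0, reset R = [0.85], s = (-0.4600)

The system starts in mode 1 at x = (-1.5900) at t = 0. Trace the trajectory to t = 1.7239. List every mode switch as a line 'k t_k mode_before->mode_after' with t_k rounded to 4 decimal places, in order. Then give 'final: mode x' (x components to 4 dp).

1 1.0146 1->0
final: 0 -6.5385

Mode 1: guard c·x = 2.8032 hit at Δt = 1.0146 (t = 1.0146), x⁻ = (-2.8032) → reset → x⁺ = (-2.8427), jump to mode 0
Mode 0: flow for 0.7093 to horizon, guard not reached → x = (-6.5385)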